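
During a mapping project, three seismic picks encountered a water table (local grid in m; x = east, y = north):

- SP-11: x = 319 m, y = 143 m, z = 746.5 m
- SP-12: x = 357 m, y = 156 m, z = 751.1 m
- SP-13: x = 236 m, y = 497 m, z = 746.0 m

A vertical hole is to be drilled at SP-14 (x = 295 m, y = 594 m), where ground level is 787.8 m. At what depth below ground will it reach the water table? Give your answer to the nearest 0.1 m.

32.7 m

Let the plane be z = a·x + b·y + c.
SP-12−SP-11: 38a + 13b = 4.6;  SP-13−SP-11: −83a + 354b = −0.5.
Solving gives a = 0.11251, b = 0.02497.
Then c = 746.5 − a·319 − b·143 = 707.04.
At (295, 594): z_contact = 33.19 + 14.83 + 707.04 = 755.06 m.
Depth below ground = 787.8 − 755.06 = 32.7 m.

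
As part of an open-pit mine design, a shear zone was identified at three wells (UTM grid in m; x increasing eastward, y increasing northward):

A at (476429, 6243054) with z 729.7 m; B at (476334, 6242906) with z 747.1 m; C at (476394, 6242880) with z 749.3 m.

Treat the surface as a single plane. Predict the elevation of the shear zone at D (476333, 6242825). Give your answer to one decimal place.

Two edge vectors: A→B = (-95, -148, 17.4), A→C = (-35, -174, 19.6).
Normal n = (A→B) × (A→C) = (126.8, 1253, 11350).
So ∂z/∂x = −n_x/n_z = −0.011171806 and ∂z/∂y = −n_y/n_z = −0.110396476.
Intercept c from A: 729.7 + 5322.57 + 689211.16 = 695263.43.
At (476333, 6242825): z = −5321.5 − 689185.9 + 695263.43 = 756.1 m.

756.1 m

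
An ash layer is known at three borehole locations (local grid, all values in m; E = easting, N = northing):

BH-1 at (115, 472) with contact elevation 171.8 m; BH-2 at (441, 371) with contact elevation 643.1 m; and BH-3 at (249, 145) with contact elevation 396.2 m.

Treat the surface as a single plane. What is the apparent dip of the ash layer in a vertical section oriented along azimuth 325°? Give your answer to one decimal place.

41.9°

Let the plane be z = a·E + b·N + c.
BH-2−BH-1: 326a − 101b = 471.3;  BH-3−BH-1: 134a − 327b = 224.4.
Solving gives a = 1.41242, b = −0.10745.
Unit vector along 325° is (sin 325°, cos 325°) = (-0.5736, 0.8192).
Slope in that direction = a·(-0.5736) + b·(0.8192) = −0.89815.
Apparent dip = arctan|0.89815| = 41.9° (true dip is 54.8°, so apparent ≤ true as expected).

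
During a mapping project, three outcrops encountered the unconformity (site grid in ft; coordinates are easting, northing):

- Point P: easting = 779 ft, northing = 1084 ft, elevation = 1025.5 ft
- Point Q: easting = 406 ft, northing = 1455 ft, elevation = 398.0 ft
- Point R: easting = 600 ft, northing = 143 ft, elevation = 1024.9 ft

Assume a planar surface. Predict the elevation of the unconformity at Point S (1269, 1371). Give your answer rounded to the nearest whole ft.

Let the plane be z = a·easting + b·northing + c.
Point Q−Point P: −373a + 371b = −627.5;  Point R−Point P: −179a − 941b = −0.6.
Solving gives a = 1.41518, b = −0.26856.
Then c = 1025.5 − a·779 − b·1084 = 214.19.
At (1269, 1371): z = 1795.9 − 368.2 + 214.19 = 1641.9 ft.

1642 ft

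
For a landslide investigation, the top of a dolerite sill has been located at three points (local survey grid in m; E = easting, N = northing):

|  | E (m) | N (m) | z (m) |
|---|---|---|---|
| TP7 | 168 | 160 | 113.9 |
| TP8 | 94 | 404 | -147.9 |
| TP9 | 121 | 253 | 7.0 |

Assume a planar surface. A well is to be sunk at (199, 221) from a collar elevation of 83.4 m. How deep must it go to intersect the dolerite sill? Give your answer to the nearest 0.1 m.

Two edge vectors: TP7→TP8 = (-74, 244, -261.8), TP7→TP9 = (-47, 93, -106.9).
Normal n = (TP7→TP8) × (TP7→TP9) = (-1736.2, 4394, 4586).
So ∂z/∂E = −n_x/n_z = 0.37859 and ∂z/∂N = −n_y/n_z = −0.95813.
Intercept c from TP7: 113.9 − 63.60 + 153.30 = 203.60.
At (199, 221): z_contact = 75.34 − 211.75 + 203.60 = 67.19 m.
Depth below ground = 83.4 − 67.19 = 16.2 m.

16.2 m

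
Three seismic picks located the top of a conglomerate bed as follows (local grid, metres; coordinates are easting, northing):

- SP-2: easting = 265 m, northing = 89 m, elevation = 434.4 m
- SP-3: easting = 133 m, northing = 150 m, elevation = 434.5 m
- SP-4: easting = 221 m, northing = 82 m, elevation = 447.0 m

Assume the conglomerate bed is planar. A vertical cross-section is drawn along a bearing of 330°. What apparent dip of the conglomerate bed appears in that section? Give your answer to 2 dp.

Two edge vectors: SP-2→SP-3 = (-132, 61, 0.1), SP-2→SP-4 = (-44, -7, 12.6).
Normal n = (SP-2→SP-3) × (SP-2→SP-4) = (769.3, 1658.8, 3608).
So ∂z/∂easting = −n_x/n_z = −0.21322 and ∂z/∂northing = −n_y/n_z = −0.45976.
Unit vector along 330° is (sin 330°, cos 330°) = (-0.5000, 0.8660).
Slope in that direction = a·(-0.5000) + b·(0.8660) = −0.29155.
Apparent dip = arctan|0.29155| = 16.25° (true dip is 26.9°, so apparent ≤ true as expected).

16.25°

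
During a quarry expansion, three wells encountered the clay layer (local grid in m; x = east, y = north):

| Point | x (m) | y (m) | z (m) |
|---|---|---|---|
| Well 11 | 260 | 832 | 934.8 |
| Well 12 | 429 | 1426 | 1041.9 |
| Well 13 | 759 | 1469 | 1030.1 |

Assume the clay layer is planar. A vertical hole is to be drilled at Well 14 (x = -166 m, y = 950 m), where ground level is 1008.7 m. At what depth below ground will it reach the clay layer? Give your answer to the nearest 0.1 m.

24.3 m

Let the plane be z = a·x + b·y + c.
Well 12−Well 11: 169a + 594b = 107.1;  Well 13−Well 11: 499a + 637b = 95.3.
Solving gives a = −0.061533, b = 0.197810.
Then c = 934.8 − a·260 − b·832 = 786.22.
At (-166, 950): z_contact = 10.21 + 187.92 + 786.22 = 984.35 m.
Depth below ground = 1008.7 − 984.35 = 24.3 m.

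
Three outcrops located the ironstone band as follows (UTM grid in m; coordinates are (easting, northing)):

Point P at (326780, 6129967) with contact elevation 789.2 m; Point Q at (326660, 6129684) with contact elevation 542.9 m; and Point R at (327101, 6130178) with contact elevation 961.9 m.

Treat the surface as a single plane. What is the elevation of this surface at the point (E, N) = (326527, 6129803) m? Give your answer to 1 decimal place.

655.1 m

Two edge vectors: Point P→Point Q = (-120, -283, -246.3), Point P→Point R = (321, 211, 172.7).
Normal n = (Point P→Point Q) × (Point P→Point R) = (3095.2, -58338.3, 65523).
So ∂z/∂E = −n_x/n_z = −0.047238374 and ∂z/∂N = −n_y/n_z = 0.890348427.
Intercept c from Point P: 789.2 + 15436.56 − 5457806.48 = −5441580.72.
At (326527, 6129803): z = −15424.6 + 5457660.5 − 5441580.72 = 655.1 m.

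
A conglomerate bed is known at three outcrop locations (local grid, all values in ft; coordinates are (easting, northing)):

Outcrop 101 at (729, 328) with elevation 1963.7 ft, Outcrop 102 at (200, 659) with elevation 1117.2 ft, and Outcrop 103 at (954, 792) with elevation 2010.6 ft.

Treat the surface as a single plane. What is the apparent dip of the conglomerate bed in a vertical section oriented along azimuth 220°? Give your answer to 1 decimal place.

23.0°

Two edge vectors: Outcrop 101→Outcrop 102 = (-529, 331, -846.5), Outcrop 101→Outcrop 103 = (225, 464, 46.9).
Normal n = (Outcrop 101→Outcrop 102) × (Outcrop 101→Outcrop 103) = (408299.9, -165652.4, -319931).
So ∂z/∂E = −n_x/n_z = 1.27621 and ∂z/∂N = −n_y/n_z = −0.51778.
Unit vector along 220° is (sin 220°, cos 220°) = (-0.6428, -0.7660).
Slope in that direction = a·(-0.6428) + b·(-0.7660) = −0.42369.
Apparent dip = arctan|0.42369| = 23.0° (true dip is 54.0°, so apparent ≤ true as expected).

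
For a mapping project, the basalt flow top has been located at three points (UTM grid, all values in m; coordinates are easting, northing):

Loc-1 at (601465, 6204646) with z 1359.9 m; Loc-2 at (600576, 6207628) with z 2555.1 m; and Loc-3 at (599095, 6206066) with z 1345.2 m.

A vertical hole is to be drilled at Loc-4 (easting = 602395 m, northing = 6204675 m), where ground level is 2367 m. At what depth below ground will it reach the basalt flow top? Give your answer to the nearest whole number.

714 m

Let the plane be z = a·easting + b·northing + c.
Loc-2−Loc-1: −889a + 2982b = 1195.2;  Loc-3−Loc-1: −2370a + 1420b = −14.7.
Solving gives a = 0.29991928, b = 0.49021738.
Then c = 1359.9 − a·601465 − b·6204646 = −3220656.37.
At (602395, 6204675): z_contact = 180669.9 + 3041639.5 − 3220656.37 = 1653.0 m.
Depth below ground = 2367 − 1653.0 = 714 m.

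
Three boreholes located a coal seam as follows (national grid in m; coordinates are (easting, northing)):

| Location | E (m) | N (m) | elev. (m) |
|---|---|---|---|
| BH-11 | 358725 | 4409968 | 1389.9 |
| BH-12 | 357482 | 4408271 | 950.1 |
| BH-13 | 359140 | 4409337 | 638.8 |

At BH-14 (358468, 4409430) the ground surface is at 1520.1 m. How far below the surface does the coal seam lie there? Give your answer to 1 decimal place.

361.4 m

Let the plane be z = a·E + b·N + c.
BH-12−BH-11: −1243a − 1697b = −439.8;  BH-13−BH-11: 415a − 631b = −751.1.
Solving gives a = −0.669831344, b = 0.749793966.
Then c = 1389.9 − a·358725 − b·4409968 = −3064892.25.
At (358468, 4409430): z_contact = −240113.10 + 3306164.01 − 3064892.25 = 1158.66 m.
Depth below ground = 1520.1 − 1158.66 = 361.4 m.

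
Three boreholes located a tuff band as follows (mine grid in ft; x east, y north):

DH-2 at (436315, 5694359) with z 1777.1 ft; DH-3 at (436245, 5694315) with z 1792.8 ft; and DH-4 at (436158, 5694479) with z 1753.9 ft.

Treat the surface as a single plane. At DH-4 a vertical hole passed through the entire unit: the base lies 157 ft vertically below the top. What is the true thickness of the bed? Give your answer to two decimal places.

151.46 ft

Two edge vectors: DH-2→DH-3 = (-70, -44, 15.7), DH-2→DH-4 = (-157, 120, -23.2).
Normal n = (DH-2→DH-3) × (DH-2→DH-4) = (-863.2, -4088.9, -15308).
So ∂z/∂x = −n_x/n_z = −0.05639 and ∂z/∂y = −n_y/n_z = −0.26711.
|∇z| = √(a²+b²) = 0.27300, so dip δ = arctan(0.27300) = 15.27°.
True thickness = vertical thickness × cos δ = 157 × cos 15.27° = 151.46 ft.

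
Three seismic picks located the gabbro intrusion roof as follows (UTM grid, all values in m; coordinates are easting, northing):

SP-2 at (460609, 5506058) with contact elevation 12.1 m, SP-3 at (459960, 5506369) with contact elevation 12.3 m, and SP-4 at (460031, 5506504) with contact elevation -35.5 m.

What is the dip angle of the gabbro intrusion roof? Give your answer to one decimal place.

17.4°

Let the plane be z = a·easting + b·northing + c.
SP-3−SP-2: −649a + 311b = 0.2;  SP-4−SP-2: −578a + 446b = −47.6.
Solving gives a = −0.13576, b = −0.28267.
Gradient magnitude |∇z| = √(a² + b²) = √(0.01843 + 0.07990) = 0.31358.
True dip = arctan(0.31358) = 17.4°, dipping toward NNE (azimuth ≈ 026°).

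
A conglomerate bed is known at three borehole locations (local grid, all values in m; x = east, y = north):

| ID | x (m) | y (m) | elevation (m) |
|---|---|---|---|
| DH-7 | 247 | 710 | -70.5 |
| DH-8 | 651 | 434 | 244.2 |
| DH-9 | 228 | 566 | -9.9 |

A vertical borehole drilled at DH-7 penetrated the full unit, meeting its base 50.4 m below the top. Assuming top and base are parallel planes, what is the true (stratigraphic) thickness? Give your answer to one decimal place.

Two edge vectors: DH-7→DH-8 = (404, -276, 314.7), DH-7→DH-9 = (-19, -144, 60.6).
Normal n = (DH-7→DH-8) × (DH-7→DH-9) = (28591.2, -30461.7, -63420).
So ∂z/∂x = −n_x/n_z = 0.45082 and ∂z/∂y = −n_y/n_z = −0.48032.
|∇z| = √(a²+b²) = 0.65875, so dip δ = arctan(0.65875) = 33.37°.
True thickness = vertical thickness × cos δ = 50.4 × cos 33.37° = 42.1 m.

42.1 m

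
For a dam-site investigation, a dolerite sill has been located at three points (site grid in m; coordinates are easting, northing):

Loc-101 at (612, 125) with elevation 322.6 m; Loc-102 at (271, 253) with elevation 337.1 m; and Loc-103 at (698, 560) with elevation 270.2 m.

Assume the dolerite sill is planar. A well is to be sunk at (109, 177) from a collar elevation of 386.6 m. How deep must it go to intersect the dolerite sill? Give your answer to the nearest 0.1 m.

28.3 m

Two edge vectors: Loc-101→Loc-102 = (-341, 128, 14.5), Loc-101→Loc-103 = (86, 435, -52.4).
Normal n = (Loc-101→Loc-102) × (Loc-101→Loc-103) = (-13014.7, -16621.4, -159343).
So ∂z/∂easting = −n_x/n_z = −0.08168 and ∂z/∂northing = −n_y/n_z = −0.10431.
Intercept c from Loc-101: 322.6 + 49.99 + 13.04 = 385.63.
At (109, 177): z_contact = −8.90 − 18.46 + 385.63 = 358.26 m.
Depth below ground = 386.6 − 358.26 = 28.3 m.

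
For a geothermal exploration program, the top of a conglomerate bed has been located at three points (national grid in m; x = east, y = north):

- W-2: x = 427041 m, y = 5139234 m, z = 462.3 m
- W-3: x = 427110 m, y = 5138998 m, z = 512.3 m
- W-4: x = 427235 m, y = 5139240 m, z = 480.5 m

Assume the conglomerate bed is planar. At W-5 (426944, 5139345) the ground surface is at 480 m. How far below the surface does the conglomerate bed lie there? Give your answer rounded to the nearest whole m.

48 m

Let the plane be z = a·x + b·y + c.
W-3−W-2: 69a − 236b = 50;  W-4−W-2: 194a + 6b = 18.2.
Solving gives a = 0.09946751, b = −0.18278280.
Then c = 462.3 − a·427041 − b·5139234 = 897349.20.
At (426944, 5139345): z_contact = 42467.1 − 939383.9 + 897349.20 = 432.4 m.
Depth below ground = 480 − 432.4 = 48 m.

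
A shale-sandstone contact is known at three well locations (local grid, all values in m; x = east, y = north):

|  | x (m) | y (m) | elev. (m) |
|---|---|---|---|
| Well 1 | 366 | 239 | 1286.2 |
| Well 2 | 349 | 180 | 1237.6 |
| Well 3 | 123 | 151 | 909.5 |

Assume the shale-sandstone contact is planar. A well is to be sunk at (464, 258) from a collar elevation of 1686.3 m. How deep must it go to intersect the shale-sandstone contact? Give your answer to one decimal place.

Two edge vectors: Well 1→Well 2 = (-17, -59, -48.6), Well 1→Well 3 = (-243, -88, -376.7).
Normal n = (Well 1→Well 2) × (Well 1→Well 3) = (17948.5, 5405.9, -12841).
So ∂z/∂x = −n_x/n_z = 1.39775 and ∂z/∂y = −n_y/n_z = 0.42099.
Intercept c from Well 1: 1286.2 − 511.58 − 100.62 = 674.01.
At (464, 258): z_contact = 648.56 + 108.61 + 674.01 = 1431.18 m.
Depth below ground = 1686.3 − 1431.18 = 255.1 m.

255.1 m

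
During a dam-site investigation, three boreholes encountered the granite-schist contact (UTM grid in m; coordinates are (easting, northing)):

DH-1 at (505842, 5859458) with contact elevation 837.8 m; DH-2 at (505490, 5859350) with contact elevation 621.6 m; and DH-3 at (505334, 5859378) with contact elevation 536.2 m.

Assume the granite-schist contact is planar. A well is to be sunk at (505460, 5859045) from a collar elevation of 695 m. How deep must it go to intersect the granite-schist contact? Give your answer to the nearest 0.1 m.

132.4 m

Two edge vectors: DH-1→DH-2 = (-352, -108, -216.2), DH-1→DH-3 = (-508, -80, -301.6).
Normal n = (DH-1→DH-2) × (DH-1→DH-3) = (15276.8, 3666.4, -26704).
So ∂z/∂E = −n_x/n_z = 0.572079089 and ∂z/∂N = −n_y/n_z = 0.137297783.
Intercept c from DH-1: 837.8 − 289381.63 − 804490.59 = −1093034.42.
At (505460, 5859045): z_contact = 289163.10 + 804433.89 − 1093034.42 = 562.56 m.
Depth below ground = 695 − 562.56 = 132.4 m.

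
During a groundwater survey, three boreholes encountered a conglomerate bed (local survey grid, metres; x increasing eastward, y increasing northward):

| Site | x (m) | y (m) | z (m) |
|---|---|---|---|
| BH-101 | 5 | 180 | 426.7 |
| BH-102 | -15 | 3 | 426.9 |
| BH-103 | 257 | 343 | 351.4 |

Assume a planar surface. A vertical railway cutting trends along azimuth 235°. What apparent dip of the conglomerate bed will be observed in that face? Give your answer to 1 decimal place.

13.7°

Let the plane be z = a·x + b·y + c.
BH-102−BH-101: −20a − 177b = 0.2;  BH-103−BH-101: 252a + 163b = −75.3.
Solving gives a = −0.32158, b = 0.03521.
Unit vector along 235° is (sin 235°, cos 235°) = (-0.8192, -0.5736).
Slope in that direction = a·(-0.8192) + b·(-0.5736) = 0.24323.
Apparent dip = arctan|0.24323| = 13.7° (true dip is 17.9°, so apparent ≤ true as expected).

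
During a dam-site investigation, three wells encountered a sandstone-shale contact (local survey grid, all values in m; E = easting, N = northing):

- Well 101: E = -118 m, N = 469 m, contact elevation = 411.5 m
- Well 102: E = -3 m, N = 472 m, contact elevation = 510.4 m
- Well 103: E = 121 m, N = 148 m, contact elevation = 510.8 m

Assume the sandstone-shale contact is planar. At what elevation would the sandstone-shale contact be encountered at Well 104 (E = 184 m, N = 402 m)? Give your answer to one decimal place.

646.9 m

Two edge vectors: Well 101→Well 102 = (115, 3, 98.9), Well 101→Well 103 = (239, -321, 99.3).
Normal n = (Well 101→Well 102) × (Well 101→Well 103) = (32044.8, 12217.6, -37632).
So ∂z/∂E = −n_x/n_z = 0.85153 and ∂z/∂N = −n_y/n_z = 0.32466.
Intercept c from Well 101: 411.5 + 100.48 − 152.27 = 359.72.
At (184, 402): z = 156.7 + 130.5 + 359.72 = 646.9 m.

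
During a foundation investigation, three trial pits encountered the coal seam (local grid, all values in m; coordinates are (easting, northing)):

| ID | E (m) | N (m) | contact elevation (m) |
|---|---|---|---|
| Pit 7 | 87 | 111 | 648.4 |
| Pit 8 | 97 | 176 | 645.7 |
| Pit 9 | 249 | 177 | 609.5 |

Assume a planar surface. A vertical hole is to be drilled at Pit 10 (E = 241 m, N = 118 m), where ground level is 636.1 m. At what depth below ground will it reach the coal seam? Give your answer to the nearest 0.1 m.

Two edge vectors: Pit 7→Pit 8 = (10, 65, -2.7), Pit 7→Pit 9 = (162, 66, -38.9).
Normal n = (Pit 7→Pit 8) × (Pit 7→Pit 9) = (-2350.3, -48.4, -9870).
So ∂z/∂E = −n_x/n_z = −0.23813 and ∂z/∂N = −n_y/n_z = −0.00490.
Intercept c from Pit 7: 648.4 + 20.72 + 0.54 = 669.66.
At (241, 118): z_contact = −57.39 − 0.58 + 669.66 = 611.69 m.
Depth below ground = 636.1 − 611.69 = 24.4 m.

24.4 m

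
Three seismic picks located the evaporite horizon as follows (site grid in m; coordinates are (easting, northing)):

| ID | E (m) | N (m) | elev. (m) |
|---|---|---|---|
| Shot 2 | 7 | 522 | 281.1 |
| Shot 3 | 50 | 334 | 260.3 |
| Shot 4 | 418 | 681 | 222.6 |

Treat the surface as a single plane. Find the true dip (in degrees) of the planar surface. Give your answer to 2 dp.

10.46°

Two edge vectors: Shot 2→Shot 3 = (43, -188, -20.8), Shot 2→Shot 4 = (411, 159, -58.5).
Normal n = (Shot 2→Shot 3) × (Shot 2→Shot 4) = (14305.2, -6033.3, 84105).
So ∂z/∂E = −n_x/n_z = −0.17009 and ∂z/∂N = −n_y/n_z = 0.07174.
Gradient magnitude |∇z| = √(a² + b²) = √(0.02893 + 0.00515) = 0.18460.
True dip = arctan(0.18460) = 10.46°, dipping toward ESE (azimuth ≈ 113°).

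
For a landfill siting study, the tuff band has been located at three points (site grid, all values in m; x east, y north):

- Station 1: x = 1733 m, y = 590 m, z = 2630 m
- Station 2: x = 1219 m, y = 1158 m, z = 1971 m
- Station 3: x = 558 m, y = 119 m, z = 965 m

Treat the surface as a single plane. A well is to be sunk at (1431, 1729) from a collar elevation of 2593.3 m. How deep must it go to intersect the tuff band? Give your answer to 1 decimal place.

278.3 m

Two edge vectors: Station 1→Station 2 = (-514, 568, -659), Station 1→Station 3 = (-1175, -471, -1665).
Normal n = (Station 1→Station 2) × (Station 1→Station 3) = (-1256109, -81485, 909494).
So ∂z/∂x = −n_x/n_z = 1.381108 and ∂z/∂y = −n_y/n_z = 0.089594.
Intercept c from Station 1: 2630 − 2393.46 − 52.86 = 183.68.
At (1431, 1729): z_contact = 1976.36 + 154.91 + 183.68 = 2314.95 m.
Depth below ground = 2593.3 − 2314.95 = 278.3 m.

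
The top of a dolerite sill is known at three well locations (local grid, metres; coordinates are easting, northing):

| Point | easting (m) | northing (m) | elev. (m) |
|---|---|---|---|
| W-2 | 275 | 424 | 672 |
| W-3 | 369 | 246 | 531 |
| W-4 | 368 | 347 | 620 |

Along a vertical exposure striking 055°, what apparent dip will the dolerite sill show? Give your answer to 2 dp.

Two edge vectors: W-2→W-3 = (94, -178, -141), W-2→W-4 = (93, -77, -52).
Normal n = (W-2→W-3) × (W-2→W-4) = (-1601, -8225, 9316).
So ∂z/∂easting = −n_x/n_z = 0.17185 and ∂z/∂northing = −n_y/n_z = 0.88289.
Unit vector along 055° is (sin 55°, cos 55°) = (0.8192, 0.5736).
Slope in that direction = a·(0.8192) + b·(0.5736) = 0.64718.
Apparent dip = arctan|0.64718| = 32.91° (true dip is 42.0°, so apparent ≤ true as expected).

32.91°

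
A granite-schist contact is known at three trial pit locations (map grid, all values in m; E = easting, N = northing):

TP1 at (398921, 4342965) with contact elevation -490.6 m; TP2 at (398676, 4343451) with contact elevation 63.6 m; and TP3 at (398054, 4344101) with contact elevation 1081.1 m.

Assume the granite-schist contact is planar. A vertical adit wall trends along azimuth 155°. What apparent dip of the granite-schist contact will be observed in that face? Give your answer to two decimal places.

Let the plane be z = a·E + b·N + c.
TP2−TP1: −245a + 486b = 554.2;  TP3−TP1: −867a + 1136b = 1571.7.
Solving gives a = −0.93871, b = 0.66711.
Unit vector along 155° is (sin 155°, cos 155°) = (0.4226, -0.9063).
Slope in that direction = a·(0.4226) + b·(-0.9063) = −1.00132.
Apparent dip = arctan|1.00132| = 45.04° (true dip is 49.0°, so apparent ≤ true as expected).

45.04°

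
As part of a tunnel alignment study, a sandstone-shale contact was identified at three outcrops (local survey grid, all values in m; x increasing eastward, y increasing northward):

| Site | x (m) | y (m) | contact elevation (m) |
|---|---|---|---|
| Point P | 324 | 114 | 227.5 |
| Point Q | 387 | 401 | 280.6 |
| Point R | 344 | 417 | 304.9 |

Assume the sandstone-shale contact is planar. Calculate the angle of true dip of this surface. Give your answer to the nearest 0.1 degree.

28.4°

Let the plane be z = a·x + b·y + c.
Point Q−Point P: 63a + 287b = 53.1;  Point R−Point P: 20a + 303b = 77.4.
Solving gives a = −0.45880, b = 0.28573.
Gradient magnitude |∇z| = √(a² + b²) = √(0.21050 + 0.08164) = 0.54050.
True dip = arctan(0.54050) = 28.4°, dipping toward ESE (azimuth ≈ 122°).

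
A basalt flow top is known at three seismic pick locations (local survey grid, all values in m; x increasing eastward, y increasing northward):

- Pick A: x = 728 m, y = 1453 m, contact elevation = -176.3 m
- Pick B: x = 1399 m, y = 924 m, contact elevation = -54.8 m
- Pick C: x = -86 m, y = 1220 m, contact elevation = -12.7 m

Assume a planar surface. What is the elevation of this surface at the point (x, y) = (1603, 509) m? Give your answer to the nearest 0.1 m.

Let the plane be z = a·x + b·y + c.
Pick B−Pick A: 671a − 529b = 121.5;  Pick C−Pick A: −814a − 233b = 163.6.
Solving gives a = −0.099216, b = −0.355528.
Then c = -176.3 − a·728 − b·1453 = 412.51.
At (1603, 509): z = −159.0 − 181.0 + 412.51 = 72.5 m.

72.5 m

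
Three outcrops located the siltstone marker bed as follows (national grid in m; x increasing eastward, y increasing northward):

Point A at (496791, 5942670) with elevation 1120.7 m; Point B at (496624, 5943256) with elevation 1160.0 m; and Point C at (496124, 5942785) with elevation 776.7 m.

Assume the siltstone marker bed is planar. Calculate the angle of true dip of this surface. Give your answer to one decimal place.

30.9°

Let the plane be z = a·x + b·y + c.
Point B−Point A: −167a + 586b = 39.3;  Point C−Point A: −667a + 115b = −344.
Solving gives a = 0.55455, b = 0.22510.
Gradient magnitude |∇z| = √(a² + b²) = √(0.30753 + 0.05067) = 0.59850.
True dip = arctan(0.59850) = 30.9°, dipping toward WSW (azimuth ≈ 248°).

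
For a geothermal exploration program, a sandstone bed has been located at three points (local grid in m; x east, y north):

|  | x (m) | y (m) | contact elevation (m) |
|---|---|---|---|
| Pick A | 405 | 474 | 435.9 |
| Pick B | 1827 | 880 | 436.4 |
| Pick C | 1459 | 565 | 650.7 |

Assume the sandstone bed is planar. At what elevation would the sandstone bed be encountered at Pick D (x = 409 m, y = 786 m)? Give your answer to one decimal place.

Let the plane be z = a·x + b·y + c.
Pick B−Pick A: 1422a + 406b = 0.5;  Pick C−Pick A: 1054a + 91b = 214.8.
Solving gives a = 0.291983, b = −1.021428.
Then c = 435.9 − a·405 − b·474 = 801.80.
At (409, 786): z = 119.4 − 802.8 + 801.80 = 118.4 m.

118.4 m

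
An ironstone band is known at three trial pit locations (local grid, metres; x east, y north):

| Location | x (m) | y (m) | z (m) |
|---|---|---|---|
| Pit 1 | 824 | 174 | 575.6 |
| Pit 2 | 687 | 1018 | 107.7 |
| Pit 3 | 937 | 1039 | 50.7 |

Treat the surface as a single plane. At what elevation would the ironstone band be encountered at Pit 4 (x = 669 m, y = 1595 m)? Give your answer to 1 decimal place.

Two edge vectors: Pit 1→Pit 2 = (-137, 844, -467.9), Pit 1→Pit 3 = (113, 865, -524.9).
Normal n = (Pit 1→Pit 2) × (Pit 1→Pit 3) = (-38282.1, -124784, -213877).
So ∂z/∂x = −n_x/n_z = −0.178991 and ∂z/∂y = −n_y/n_z = −0.583438.
Intercept c from Pit 1: 575.6 + 147.49 + 101.52 = 824.61.
At (669, 1595): z = −119.7 − 930.6 + 824.61 = -225.7 m.

-225.7 m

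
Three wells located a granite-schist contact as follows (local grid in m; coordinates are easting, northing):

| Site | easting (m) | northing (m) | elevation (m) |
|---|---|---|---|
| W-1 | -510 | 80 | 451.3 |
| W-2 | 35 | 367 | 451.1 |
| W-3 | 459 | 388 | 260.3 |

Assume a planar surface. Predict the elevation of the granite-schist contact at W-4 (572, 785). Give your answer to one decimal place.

Two edge vectors: W-1→W-2 = (545, 287, -0.2), W-1→W-3 = (969, 308, -191).
Normal n = (W-1→W-2) × (W-1→W-3) = (-54755.4, 103901.2, -110243).
So ∂z/∂easting = −n_x/n_z = −0.49668 and ∂z/∂northing = −n_y/n_z = 0.94247.
Intercept c from W-1: 451.3 − 253.31 − 75.40 = 122.60.
At (572, 785): z = −284.1 + 739.8 + 122.60 = 578.3 m.

578.3 m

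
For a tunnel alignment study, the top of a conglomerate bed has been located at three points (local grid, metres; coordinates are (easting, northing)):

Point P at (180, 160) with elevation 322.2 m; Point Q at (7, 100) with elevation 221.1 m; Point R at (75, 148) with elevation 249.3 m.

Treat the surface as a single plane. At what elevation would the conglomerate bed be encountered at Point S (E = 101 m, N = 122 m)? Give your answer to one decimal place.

Let the plane be z = a·E + b·N + c.
Point Q−Point P: −173a − 60b = −101.1;  Point R−Point P: −105a − 12b = −72.9.
Solving gives a = 0.74830, b = −0.47259.
Then c = 322.2 − a·180 − b·160 = 263.12.
At (101, 122): z = 75.6 − 57.7 + 263.12 = 281.0 m.

281.0 m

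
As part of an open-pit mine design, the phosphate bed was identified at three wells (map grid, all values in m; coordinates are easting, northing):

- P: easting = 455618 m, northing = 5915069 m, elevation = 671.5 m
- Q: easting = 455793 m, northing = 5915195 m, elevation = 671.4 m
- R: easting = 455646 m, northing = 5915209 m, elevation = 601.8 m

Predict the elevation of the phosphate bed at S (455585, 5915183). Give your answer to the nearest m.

Two edge vectors: P→Q = (175, 126, -0.1), P→R = (28, 140, -69.7).
Normal n = (P→Q) × (P→R) = (-8768.2, 12194.7, 20972).
So ∂z/∂easting = −n_x/n_z = 0.41809079 and ∂z/∂northing = −n_y/n_z = −0.58147530.
Intercept c from P: 671.5 − 190489.69 + 3439466.52 = 3249648.34.
At (455585, 5915183): z = 190475.9 − 3439532.8 + 3249648.34 = 591.4 m.

591 m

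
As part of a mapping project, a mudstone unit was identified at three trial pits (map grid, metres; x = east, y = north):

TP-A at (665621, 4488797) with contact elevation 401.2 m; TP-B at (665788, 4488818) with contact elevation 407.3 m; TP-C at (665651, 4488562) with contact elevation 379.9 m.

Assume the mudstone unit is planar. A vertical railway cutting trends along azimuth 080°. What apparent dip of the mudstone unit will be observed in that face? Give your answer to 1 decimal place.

2.3°

Two edge vectors: TP-A→TP-B = (167, 21, 6.1), TP-A→TP-C = (30, -235, -21.3).
Normal n = (TP-A→TP-B) × (TP-A→TP-C) = (986.2, 3740.1, -39875).
So ∂z/∂x = −n_x/n_z = 0.02473 and ∂z/∂y = −n_y/n_z = 0.09380.
Unit vector along 080° is (sin 80°, cos 80°) = (0.9848, 0.1736).
Slope in that direction = a·(0.9848) + b·(0.1736) = 0.04064.
Apparent dip = arctan|0.04064| = 2.3° (true dip is 5.5°, so apparent ≤ true as expected).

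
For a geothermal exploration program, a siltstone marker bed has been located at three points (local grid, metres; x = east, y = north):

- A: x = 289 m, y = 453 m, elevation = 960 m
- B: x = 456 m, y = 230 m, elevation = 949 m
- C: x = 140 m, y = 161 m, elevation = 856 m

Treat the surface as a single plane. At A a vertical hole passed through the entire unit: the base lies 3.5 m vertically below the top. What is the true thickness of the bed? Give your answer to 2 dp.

Two edge vectors: A→B = (167, -223, -11), A→C = (-149, -292, -104).
Normal n = (A→B) × (A→C) = (19980, 19007, -81991).
So ∂z/∂x = −n_x/n_z = 0.24369 and ∂z/∂y = −n_y/n_z = 0.23182.
|∇z| = √(a²+b²) = 0.33634, so dip δ = arctan(0.33634) = 18.59°.
True thickness = vertical thickness × cos δ = 3.5 × cos 18.59° = 3.32 m.

3.32 m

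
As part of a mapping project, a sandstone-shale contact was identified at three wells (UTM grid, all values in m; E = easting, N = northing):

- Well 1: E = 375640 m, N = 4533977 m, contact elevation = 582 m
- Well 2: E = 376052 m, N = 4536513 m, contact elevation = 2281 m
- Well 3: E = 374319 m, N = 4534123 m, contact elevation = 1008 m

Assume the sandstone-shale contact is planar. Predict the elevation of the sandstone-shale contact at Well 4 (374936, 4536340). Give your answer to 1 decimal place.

2430.6 m

Let the plane be z = a·E + b·N + c.
Well 2−Well 1: 412a + 2536b = 1699;  Well 3−Well 1: −1321a + 146b = 426.
Solving gives a = −0.244056081, b = 0.709602171.
Then c = 582 − a·375640 − b·4533977 = −3125060.70.
At (374936, 4536340): z = −91505.4 + 3218996.7 − 3125060.70 = 2430.6 m.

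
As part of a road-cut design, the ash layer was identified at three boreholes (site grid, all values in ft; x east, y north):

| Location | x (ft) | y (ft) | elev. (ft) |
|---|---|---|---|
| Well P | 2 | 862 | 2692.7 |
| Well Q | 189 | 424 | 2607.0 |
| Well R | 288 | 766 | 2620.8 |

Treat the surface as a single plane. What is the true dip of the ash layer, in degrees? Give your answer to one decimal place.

13.5°

Two edge vectors: Well P→Well Q = (187, -438, -85.7), Well P→Well R = (286, -96, -71.9).
Normal n = (Well P→Well Q) × (Well P→Well R) = (23265, -11064.9, 107316).
So ∂z/∂x = −n_x/n_z = −0.21679 and ∂z/∂y = −n_y/n_z = 0.10311.
Gradient magnitude |∇z| = √(a² + b²) = √(0.04700 + 0.01063) = 0.24006.
True dip = arctan(0.24006) = 13.5°, dipping toward ESE (azimuth ≈ 115°).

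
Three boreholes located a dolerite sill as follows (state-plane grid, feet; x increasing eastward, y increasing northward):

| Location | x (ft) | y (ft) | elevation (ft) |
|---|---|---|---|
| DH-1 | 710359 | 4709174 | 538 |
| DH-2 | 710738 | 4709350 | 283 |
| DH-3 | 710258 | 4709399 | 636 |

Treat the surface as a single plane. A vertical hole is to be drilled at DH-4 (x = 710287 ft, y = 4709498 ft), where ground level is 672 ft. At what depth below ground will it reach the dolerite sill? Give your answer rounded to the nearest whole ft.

Let the plane be z = a·x + b·y + c.
DH-2−DH-1: 379a + 176b = −255;  DH-3−DH-1: −101a + 225b = 98.
Solving gives a = −0.72413659, b = 0.11049869.
Then c = 538 − a·710359 − b·4709174 = −5422.59.
At (710287, 4709498): z_contact = −514344.8 + 520393.3 − 5422.59 = 625.9 ft.
Depth below ground = 672 − 625.9 = 46 ft.

46 ft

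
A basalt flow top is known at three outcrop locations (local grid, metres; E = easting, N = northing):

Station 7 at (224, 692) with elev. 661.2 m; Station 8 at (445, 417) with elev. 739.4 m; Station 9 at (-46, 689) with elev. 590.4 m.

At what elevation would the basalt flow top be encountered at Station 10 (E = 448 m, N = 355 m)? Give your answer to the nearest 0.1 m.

744.7 m

Two edge vectors: Station 7→Station 8 = (221, -275, 78.2), Station 7→Station 9 = (-270, -3, -70.8).
Normal n = (Station 7→Station 8) × (Station 7→Station 9) = (19704.6, -5467.2, -74913).
So ∂z/∂E = −n_x/n_z = 0.26303 and ∂z/∂N = −n_y/n_z = −0.07298.
Intercept c from Station 7: 661.2 − 58.92 + 50.50 = 652.78.
At (448, 355): z = 117.8 − 25.9 + 652.78 = 744.7 m.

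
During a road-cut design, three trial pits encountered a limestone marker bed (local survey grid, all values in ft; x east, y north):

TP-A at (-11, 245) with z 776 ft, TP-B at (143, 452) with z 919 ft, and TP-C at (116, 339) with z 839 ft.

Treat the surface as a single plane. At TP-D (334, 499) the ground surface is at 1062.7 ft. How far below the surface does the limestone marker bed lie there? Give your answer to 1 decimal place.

Let the plane be z = a·x + b·y + c.
TP-B−TP-A: 154a + 207b = 143;  TP-C−TP-A: 127a + 94b = 63.
Solving gives a = −0.03395, b = 0.71608.
Then c = 776 − a·-11 − b·245 = 600.19.
At (334, 499): z_contact = −11.34 + 357.32 + 600.19 = 946.17 ft.
Depth below ground = 1062.7 − 946.17 = 116.5 ft.

116.5 ft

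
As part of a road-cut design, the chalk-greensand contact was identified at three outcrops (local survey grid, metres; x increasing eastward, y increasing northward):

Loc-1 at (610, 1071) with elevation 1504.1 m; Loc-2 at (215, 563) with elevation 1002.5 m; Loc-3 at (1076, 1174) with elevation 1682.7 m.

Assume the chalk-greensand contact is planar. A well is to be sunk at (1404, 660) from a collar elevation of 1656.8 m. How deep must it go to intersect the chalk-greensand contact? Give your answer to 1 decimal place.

336.6 m

Two edge vectors: Loc-1→Loc-2 = (-395, -508, -501.6), Loc-1→Loc-3 = (466, 103, 178.6).
Normal n = (Loc-1→Loc-2) × (Loc-1→Loc-3) = (-39064, -163198.6, 196043).
So ∂z/∂x = −n_x/n_z = 0.199262 and ∂z/∂y = −n_y/n_z = 0.832463.
Intercept c from Loc-1: 1504.1 − 121.55 − 891.57 = 490.98.
At (1404, 660): z_contact = 279.76 + 549.43 + 490.98 = 1320.17 m.
Depth below ground = 1656.8 − 1320.17 = 336.6 m.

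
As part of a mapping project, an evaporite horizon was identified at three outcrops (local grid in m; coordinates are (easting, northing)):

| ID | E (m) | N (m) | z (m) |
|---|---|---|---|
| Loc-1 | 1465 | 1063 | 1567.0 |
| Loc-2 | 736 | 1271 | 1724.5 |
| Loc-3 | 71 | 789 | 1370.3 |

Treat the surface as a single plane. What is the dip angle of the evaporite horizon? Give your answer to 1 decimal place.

Let the plane be z = a·E + b·N + c.
Loc-2−Loc-1: −729a + 208b = 157.5;  Loc-3−Loc-1: −1394a − 274b = −196.7.
Solving gives a = −0.00458, b = 0.74117.
Gradient magnitude |∇z| = √(a² + b²) = √(0.00002 + 0.54933) = 0.74118.
True dip = arctan(0.74118) = 36.5°, dipping toward S (azimuth ≈ 180°).

36.5°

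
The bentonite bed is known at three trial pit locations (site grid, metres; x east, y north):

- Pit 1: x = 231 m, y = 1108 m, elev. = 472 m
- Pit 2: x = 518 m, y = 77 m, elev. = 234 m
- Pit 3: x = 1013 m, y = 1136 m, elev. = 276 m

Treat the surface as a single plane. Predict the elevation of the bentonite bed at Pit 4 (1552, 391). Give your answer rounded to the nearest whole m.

Two edge vectors: Pit 1→Pit 2 = (287, -1031, -238), Pit 1→Pit 3 = (782, 28, -196).
Normal n = (Pit 1→Pit 2) × (Pit 1→Pit 3) = (208740, -129864, 814278).
So ∂z/∂x = −n_x/n_z = −0.25635 and ∂z/∂y = −n_y/n_z = 0.15948.
Intercept c from Pit 1: 472 + 59.22 − 176.71 = 354.51.
At (1552, 391): z = −397.9 + 62.4 + 354.51 = 19.0 m.

19 m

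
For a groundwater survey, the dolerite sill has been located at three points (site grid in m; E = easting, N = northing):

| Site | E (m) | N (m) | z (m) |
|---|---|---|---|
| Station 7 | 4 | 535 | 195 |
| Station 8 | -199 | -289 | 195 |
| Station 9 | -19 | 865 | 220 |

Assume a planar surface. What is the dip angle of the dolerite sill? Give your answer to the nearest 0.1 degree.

Two edge vectors: Station 7→Station 8 = (-203, -824, 0), Station 7→Station 9 = (-23, 330, 25).
Normal n = (Station 7→Station 8) × (Station 7→Station 9) = (-20600, 5075, -85942).
So ∂z/∂E = −n_x/n_z = −0.23970 and ∂z/∂N = −n_y/n_z = 0.05905.
Gradient magnitude |∇z| = √(a² + b²) = √(0.05745 + 0.00349) = 0.24686.
True dip = arctan(0.24686) = 13.9°, dipping toward ESE (azimuth ≈ 104°).

13.9°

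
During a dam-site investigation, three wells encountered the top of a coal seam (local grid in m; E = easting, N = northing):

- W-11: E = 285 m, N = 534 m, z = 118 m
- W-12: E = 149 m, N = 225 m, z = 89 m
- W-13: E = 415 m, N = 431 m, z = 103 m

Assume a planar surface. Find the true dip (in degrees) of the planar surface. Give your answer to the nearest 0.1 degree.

Let the plane be z = a·E + b·N + c.
W-12−W-11: −136a − 309b = −29;  W-13−W-11: 130a − 103b = −15.
Solving gives a = −0.03042, b = 0.10724.
Gradient magnitude |∇z| = √(a² + b²) = √(0.00093 + 0.01150) = 0.11147.
True dip = arctan(0.11147) = 6.4°, dipping toward SSE (azimuth ≈ 164°).

6.4°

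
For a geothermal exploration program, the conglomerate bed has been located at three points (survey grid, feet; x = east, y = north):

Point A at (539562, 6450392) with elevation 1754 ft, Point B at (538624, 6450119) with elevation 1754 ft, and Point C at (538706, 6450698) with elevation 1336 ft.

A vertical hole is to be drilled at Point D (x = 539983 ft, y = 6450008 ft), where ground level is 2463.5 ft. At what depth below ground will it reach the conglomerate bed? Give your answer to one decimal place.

Two edge vectors: Point A→Point B = (-938, -273, 0), Point A→Point C = (-856, 306, -418).
Normal n = (Point A→Point B) × (Point A→Point C) = (114114, -392084, -520716).
So ∂z/∂x = −n_x/n_z = 0.219148250 and ∂z/∂y = −n_y/n_z = −0.752970909.
Intercept c from Point A: 1754 − 118244.07 + 4856957.53 = 4740467.46.
At (539983, 6450008): z_contact = 118336.33 − 4856668.39 + 4740467.46 = 2135.40 ft.
Depth below ground = 2463.5 − 2135.40 = 328.1 ft.

328.1 ft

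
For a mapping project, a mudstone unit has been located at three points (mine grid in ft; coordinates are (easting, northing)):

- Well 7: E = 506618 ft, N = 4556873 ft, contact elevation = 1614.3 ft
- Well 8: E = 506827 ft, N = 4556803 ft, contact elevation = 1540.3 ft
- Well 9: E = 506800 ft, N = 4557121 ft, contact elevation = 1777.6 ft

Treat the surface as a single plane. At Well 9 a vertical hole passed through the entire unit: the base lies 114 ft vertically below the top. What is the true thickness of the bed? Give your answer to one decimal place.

91.4 ft

Let the plane be z = a·E + b·N + c.
Well 8−Well 7: 209a − 70b = −74;  Well 9−Well 7: 182a + 248b = 163.3.
Solving gives a = −0.10718, b = 0.73713.
|∇z| = √(a²+b²) = 0.74488, so dip δ = arctan(0.74488) = 36.68°.
True thickness = vertical thickness × cos δ = 114 × cos 36.68° = 91.4 ft.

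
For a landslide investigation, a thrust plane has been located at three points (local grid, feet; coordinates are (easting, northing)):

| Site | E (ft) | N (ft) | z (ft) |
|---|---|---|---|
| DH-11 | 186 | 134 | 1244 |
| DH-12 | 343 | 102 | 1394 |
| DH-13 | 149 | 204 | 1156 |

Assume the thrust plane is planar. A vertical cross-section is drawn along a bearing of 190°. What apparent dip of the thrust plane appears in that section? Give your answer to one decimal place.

Two edge vectors: DH-11→DH-12 = (157, -32, 150), DH-11→DH-13 = (-37, 70, -88).
Normal n = (DH-11→DH-12) × (DH-11→DH-13) = (-7684, 8266, 9806).
So ∂z/∂E = −n_x/n_z = 0.78360 and ∂z/∂N = −n_y/n_z = −0.84295.
Unit vector along 190° is (sin 190°, cos 190°) = (-0.1736, -0.9848).
Slope in that direction = a·(-0.1736) + b·(-0.9848) = 0.69408.
Apparent dip = arctan|0.69408| = 34.8° (true dip is 49.0°, so apparent ≤ true as expected).

34.8°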